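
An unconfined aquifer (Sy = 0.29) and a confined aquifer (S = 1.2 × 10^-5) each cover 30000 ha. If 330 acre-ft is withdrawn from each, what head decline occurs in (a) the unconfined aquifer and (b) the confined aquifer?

A = 30000 ha = 3 × 10^8 m²
ΔV = 330 acre-ft = 4.07 × 10^5 m³
Unconfined: Δh_u = ΔV/(Sy·A) = 4.07 × 10^5/(0.29 × 3 × 10^8) = 0.004679 m
Confined: Δh_c = ΔV/(S·A) = 4.07 × 10^5/(1.2 × 10^-5 × 3 × 10^8) = 113.1 m

Δh_u ≈ 0.00468 m; Δh_c ≈ 113 m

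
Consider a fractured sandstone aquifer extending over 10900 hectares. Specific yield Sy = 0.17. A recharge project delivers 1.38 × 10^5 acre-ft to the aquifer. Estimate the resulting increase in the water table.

A = 10900 hectares = 1.09 × 10^8 m²
ΔV = 1.38 × 10^5 acre-ft = 1.702 × 10^8 m³
Δh = ΔV / (Sy × A) = 1.702 × 10^8 m³ / (0.17 × 1.09 × 10^8 m²) = 9.186 m

Δh ≈ 9.19 m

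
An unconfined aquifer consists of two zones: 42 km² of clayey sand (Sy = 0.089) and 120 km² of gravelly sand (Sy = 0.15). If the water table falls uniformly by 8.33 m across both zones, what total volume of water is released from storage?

A₁ = 42 km² = 4.2 × 10^7 m²; A₂ = 120 km² = 1.2 × 10^8 m²
ΔV₁ = 0.089 × 4.2 × 10^7 × 8.33 = 3.114 × 10^7 m³
ΔV₂ = 0.15 × 1.2 × 10^8 × 8.33 = 1.499 × 10^8 m³
ΔV = ΔV₁ + ΔV₂ = 1.811 × 10^8 m³

ΔV ≈ 1.81 × 10^8 m³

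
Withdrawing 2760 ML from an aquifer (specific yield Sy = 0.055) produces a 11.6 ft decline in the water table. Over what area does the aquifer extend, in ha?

Δh = 11.6 ft = 3.536 m
ΔV = 2760 ML = 2.76 × 10^6 m³
A = ΔV / (Sy × Δh) = 2.76 × 10^6 / (0.055 × 3.536) = 1.419 × 10^7 m²
A = 1.419 × 10^7 m² = 1419 ha

A ≈ 1420 ha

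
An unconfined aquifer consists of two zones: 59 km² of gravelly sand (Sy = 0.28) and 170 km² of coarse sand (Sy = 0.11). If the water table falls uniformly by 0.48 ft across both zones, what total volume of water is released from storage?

ΔV ≈ 5.15 × 10^6 m³

A₁ = 59 km² = 5.9 × 10^7 m²; A₂ = 170 km² = 1.7 × 10^8 m²
Δh = 0.48 ft = 0.1463 m
ΔV₁ = 0.28 × 5.9 × 10^7 × 0.1463 = 2.417 × 10^6 m³
ΔV₂ = 0.11 × 1.7 × 10^8 × 0.1463 = 2.736 × 10^6 m³
ΔV = ΔV₁ + ΔV₂ = 5.153 × 10^6 m³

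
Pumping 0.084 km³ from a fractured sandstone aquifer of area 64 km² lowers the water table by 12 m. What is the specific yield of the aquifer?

A = 64 km² = 6.4 × 10^7 m²
ΔV = 0.084 km³ = 8.4 × 10^7 m³
Sy = ΔV / (A × Δh) = 8.4 × 10^7 m³ / (6.4 × 10^7 m² × 12 m) = 0.1094

Sy ≈ 0.11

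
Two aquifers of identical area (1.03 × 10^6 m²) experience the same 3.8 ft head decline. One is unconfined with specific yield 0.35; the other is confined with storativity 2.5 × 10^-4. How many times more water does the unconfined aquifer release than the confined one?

Δh = 3.8 ft = 1.158 m
Unconfined: ΔV_u = Sy × A × Δh = 0.35 × 1.03 × 10^6 × 1.158 = 4.175 × 10^5 m³
Confined: ΔV_c = S × A × Δh = 2.5 × 10^-4 × 1.03 × 10^6 × 1.158 = 298.2 m³
Ratio = ΔV_u / ΔV_c = Sy / S = 0.35 / 2.5 × 10^-4 = 1400

ΔV_u / ΔV_c ≈ 1400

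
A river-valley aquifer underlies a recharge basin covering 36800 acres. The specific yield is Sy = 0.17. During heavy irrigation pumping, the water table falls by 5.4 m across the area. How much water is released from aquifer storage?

ΔV ≈ 1.37 × 10^8 m³

A = 36800 acres = 1.489 × 10^8 m²
ΔV = Sy × A × Δh = 0.17 × 1.489 × 10^8 m² × 5.4 m = 1.367 × 10^8 m³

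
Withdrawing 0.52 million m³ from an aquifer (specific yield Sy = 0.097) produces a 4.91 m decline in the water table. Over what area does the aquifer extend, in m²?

ΔV = 0.52 million m³ = 5.2 × 10^5 m³
A = ΔV / (Sy × Δh) = 5.2 × 10^5 / (0.097 × 4.91) = 1.092 × 10^6 m²

A ≈ 1.09 × 10^6 m²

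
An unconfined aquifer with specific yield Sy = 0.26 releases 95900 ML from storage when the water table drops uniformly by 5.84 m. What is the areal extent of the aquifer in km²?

A ≈ 63.2 km²

ΔV = 95900 ML = 9.59 × 10^7 m³
A = ΔV / (Sy × Δh) = 9.59 × 10^7 / (0.26 × 5.84) = 6.316 × 10^7 m²
A = 6.316 × 10^7 m² = 63.16 km²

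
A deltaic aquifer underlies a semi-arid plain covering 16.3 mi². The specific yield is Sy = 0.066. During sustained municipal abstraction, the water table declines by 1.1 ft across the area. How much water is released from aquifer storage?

ΔV ≈ 9.34 × 10^5 m³

A = 16.3 mi² = 4.222 × 10^7 m²
Δh = 1.1 ft = 0.3353 m
ΔV = Sy × A × Δh = 0.066 × 4.222 × 10^7 m² × 0.3353 m = 9.342 × 10^5 m³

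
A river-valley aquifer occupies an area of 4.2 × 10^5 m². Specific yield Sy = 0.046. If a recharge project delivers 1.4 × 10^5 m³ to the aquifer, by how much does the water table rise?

Δh = ΔV / (Sy × A) = 1.4 × 10^5 m³ / (0.046 × 4.2 × 10^5 m²) = 7.246 m

Δh ≈ 7.25 m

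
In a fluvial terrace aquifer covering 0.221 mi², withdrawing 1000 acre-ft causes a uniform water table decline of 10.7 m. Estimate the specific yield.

Sy ≈ 0.2

A = 0.221 mi² = 5.724 × 10^5 m²
ΔV = 1000 acre-ft = 1.233 × 10^6 m³
Sy = ΔV / (A × Δh) = 1.233 × 10^6 m³ / (5.724 × 10^5 m² × 10.7 m) = 0.2014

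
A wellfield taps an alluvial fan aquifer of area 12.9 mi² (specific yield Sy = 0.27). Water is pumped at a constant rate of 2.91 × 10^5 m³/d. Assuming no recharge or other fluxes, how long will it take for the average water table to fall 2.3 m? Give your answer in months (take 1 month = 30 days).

A = 12.9 mi² = 3.341 × 10^7 m²
ΔV = Sy × A × Δh = 0.27 × 3.341 × 10^7 × 2.3 = 2.075 × 10^7 m³
t = ΔV / Q = 2.075 × 10^7 m³ / 2.91 × 10^5 m³/d = 71.3 d
t = 71.3 d ≈ 2.377 months

t ≈ 2.38 months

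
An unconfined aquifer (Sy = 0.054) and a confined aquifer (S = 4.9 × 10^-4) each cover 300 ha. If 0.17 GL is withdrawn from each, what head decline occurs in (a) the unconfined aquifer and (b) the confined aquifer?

Δh_u ≈ 1.05 m; Δh_c ≈ 116 m

A = 300 ha = 3 × 10^6 m²
ΔV = 0.17 GL = 1.7 × 10^5 m³
Unconfined: Δh_u = ΔV/(Sy·A) = 1.7 × 10^5/(0.054 × 3 × 10^6) = 1.049 m
Confined: Δh_c = ΔV/(S·A) = 1.7 × 10^5/(4.9 × 10^-4 × 3 × 10^6) = 115.6 m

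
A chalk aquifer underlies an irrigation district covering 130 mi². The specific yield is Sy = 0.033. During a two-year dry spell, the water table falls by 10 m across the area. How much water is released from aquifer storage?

ΔV ≈ 1.11 × 10^8 m³

A = 130 mi² = 3.367 × 10^8 m²
ΔV = Sy × A × Δh = 0.033 × 3.367 × 10^8 m² × 10 m = 1.111 × 10^8 m³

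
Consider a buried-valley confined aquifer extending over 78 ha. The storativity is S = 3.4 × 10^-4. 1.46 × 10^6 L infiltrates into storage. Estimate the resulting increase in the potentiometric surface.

Δh ≈ 5.51 m

A = 78 ha = 7.8 × 10^5 m²
ΔV = 1.46 × 10^6 L = 1460 m³
Δh = ΔV / (S × A) = 1460 m³ / (3.4 × 10^-4 × 7.8 × 10^5 m²) = 5.505 m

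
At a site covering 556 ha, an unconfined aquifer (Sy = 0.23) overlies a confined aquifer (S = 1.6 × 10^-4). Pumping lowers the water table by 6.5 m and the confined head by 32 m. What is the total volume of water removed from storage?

ΔV ≈ 8.34 × 10^6 m³

A = 556 ha = 5.56 × 10^6 m²
Unconfined: ΔV_u = Sy × A × Δh_u = 0.23 × 5.56 × 10^6 × 6.5 = 8.312 × 10^6 m³
Confined: ΔV_c = S × A × Δh_c = 1.6 × 10^-4 × 5.56 × 10^6 × 32 = 28470 m³
Total ΔV = 8.312 × 10^6 + 28470 = 8.341 × 10^6 m³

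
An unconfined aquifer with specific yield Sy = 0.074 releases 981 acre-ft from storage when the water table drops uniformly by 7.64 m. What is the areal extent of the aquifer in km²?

A ≈ 2.14 km²

ΔV = 981 acre-ft = 1.21 × 10^6 m³
A = ΔV / (Sy × Δh) = 1.21 × 10^6 / (0.074 × 7.64) = 2.14 × 10^6 m²
A = 2.14 × 10^6 m² = 2.14 km²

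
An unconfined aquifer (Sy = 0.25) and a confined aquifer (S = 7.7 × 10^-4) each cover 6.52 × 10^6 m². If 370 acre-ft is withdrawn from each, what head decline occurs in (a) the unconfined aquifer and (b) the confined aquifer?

Δh_u ≈ 0.28 m; Δh_c ≈ 90.9 m

ΔV = 370 acre-ft = 4.564 × 10^5 m³
Unconfined: Δh_u = ΔV/(Sy·A) = 4.564 × 10^5/(0.25 × 6.52 × 10^6) = 0.28 m
Confined: Δh_c = ΔV/(S·A) = 4.564 × 10^5/(7.7 × 10^-4 × 6.52 × 10^6) = 90.91 m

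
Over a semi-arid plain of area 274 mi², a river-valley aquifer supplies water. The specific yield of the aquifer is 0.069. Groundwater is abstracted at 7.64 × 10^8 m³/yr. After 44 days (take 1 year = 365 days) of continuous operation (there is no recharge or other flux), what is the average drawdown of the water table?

A = 274 mi² = 7.097 × 10^8 m²
Q = 7.64 × 10^8 m³/yr = 2.093 × 10^6 m³/d
ΔV = Q × t = 2.093 × 10^6 m³/d × 44 d = 9.21 × 10^7 m³
Δh = ΔV / (Sy × A) = 9.21 × 10^7 / (0.069 × 7.097 × 10^8) = 1.881 m

Δh ≈ 1.88 m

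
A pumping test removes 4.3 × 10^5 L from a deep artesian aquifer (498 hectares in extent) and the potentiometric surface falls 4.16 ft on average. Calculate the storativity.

S ≈ 6.8 × 10^-5

A = 498 hectares = 4.98 × 10^6 m²
Δh = 4.16 ft = 1.268 m
ΔV = 4.3 × 10^5 L = 430 m³
S = ΔV / (A × Δh) = 430 m³ / (4.98 × 10^6 m² × 1.268 m) = 6.81 × 10^-5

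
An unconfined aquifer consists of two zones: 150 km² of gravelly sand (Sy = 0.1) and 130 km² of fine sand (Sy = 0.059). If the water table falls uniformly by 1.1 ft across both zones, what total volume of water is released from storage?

ΔV ≈ 7.6 × 10^6 m³

A₁ = 150 km² = 1.5 × 10^8 m²; A₂ = 130 km² = 1.3 × 10^8 m²
Δh = 1.1 ft = 0.3353 m
ΔV₁ = 0.1 × 1.5 × 10^8 × 0.3353 = 5.029 × 10^6 m³
ΔV₂ = 0.059 × 1.3 × 10^8 × 0.3353 = 2.572 × 10^6 m³
ΔV = ΔV₁ + ΔV₂ = 7.601 × 10^6 m³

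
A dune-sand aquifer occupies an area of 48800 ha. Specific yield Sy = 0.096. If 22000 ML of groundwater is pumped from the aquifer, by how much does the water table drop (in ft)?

A = 48800 ha = 4.88 × 10^8 m²
ΔV = 22000 ML = 2.2 × 10^7 m³
Δh = ΔV / (Sy × A) = 2.2 × 10^7 m³ / (0.096 × 4.88 × 10^8 m²) = 0.4696 m
Δh = 0.4696 m = 1.541 ft

Δh ≈ 1.54 ft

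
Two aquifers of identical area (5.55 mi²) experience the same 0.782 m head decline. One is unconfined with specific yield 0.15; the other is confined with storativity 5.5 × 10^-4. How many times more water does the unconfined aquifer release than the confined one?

A = 5.55 mi² = 1.437 × 10^7 m²
Unconfined: ΔV_u = Sy × A × Δh = 0.15 × 1.437 × 10^7 × 0.782 = 1.686 × 10^6 m³
Confined: ΔV_c = S × A × Δh = 5.5 × 10^-4 × 1.437 × 10^7 × 0.782 = 6182 m³
Ratio = ΔV_u / ΔV_c = Sy / S = 0.15 / 5.5 × 10^-4 = 272.7

ΔV_u / ΔV_c ≈ 273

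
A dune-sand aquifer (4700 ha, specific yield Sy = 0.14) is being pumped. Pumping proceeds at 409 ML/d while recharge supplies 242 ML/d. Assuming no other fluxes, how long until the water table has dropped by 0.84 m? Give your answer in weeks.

A = 4700 ha = 4.7 × 10^7 m²
ΔV = Sy × A × Δh = 0.14 × 4.7 × 10^7 × 0.84 = 5.527 × 10^6 m³
Net withdrawal = 409 − 242 = 167 ML/d = 1.67 × 10^5 m³/d
t = ΔV / Q = 5.527 × 10^6 m³ / 1.67 × 10^5 m³/d = 33.1 d
t = 33.1 d ≈ 4.728 weeks

t ≈ 4.73 weeks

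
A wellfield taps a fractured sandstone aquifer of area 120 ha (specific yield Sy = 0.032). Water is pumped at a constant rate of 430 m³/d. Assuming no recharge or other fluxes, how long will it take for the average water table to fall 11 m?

A = 120 ha = 1.2 × 10^6 m²
ΔV = Sy × A × Δh = 0.032 × 1.2 × 10^6 × 11 = 4.224 × 10^5 m³
t = ΔV / Q = 4.224 × 10^5 m³ / 430 m³/d = 982.3 d

t ≈ 982 days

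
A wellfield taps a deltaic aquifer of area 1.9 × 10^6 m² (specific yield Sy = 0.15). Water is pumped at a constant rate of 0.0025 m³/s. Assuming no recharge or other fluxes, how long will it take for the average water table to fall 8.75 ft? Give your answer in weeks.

t ≈ 503 weeks

Δh = 8.75 ft = 2.667 m
ΔV = Sy × A × Δh = 0.15 × 1.9 × 10^6 × 2.667 = 7.601 × 10^5 m³
Q = 0.0025 m³/s = 216 m³/d
t = ΔV / Q = 7.601 × 10^5 m³ / 216 m³/d = 3519 d
t = 3519 d ≈ 502.7 weeks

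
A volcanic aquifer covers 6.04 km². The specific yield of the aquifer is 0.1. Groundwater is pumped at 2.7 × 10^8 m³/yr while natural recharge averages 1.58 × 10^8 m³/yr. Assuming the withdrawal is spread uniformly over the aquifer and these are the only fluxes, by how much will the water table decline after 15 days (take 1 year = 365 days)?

A = 6.04 km² = 6.04 × 10^6 m²
Net abstraction = 2.7 × 10^8 − 1.58 × 10^8 = 1.12 × 10^8 m³/yr
Q_net = 1.12 × 10^8 m³/yr = 3.068 × 10^5 m³/d
ΔV = Q × t = 3.068 × 10^5 m³/d × 15 d = 4.603 × 10^6 m³
Δh = ΔV / (Sy × A) = 4.603 × 10^6 / (0.1 × 6.04 × 10^6) = 7.62 m

Δh ≈ 7.62 m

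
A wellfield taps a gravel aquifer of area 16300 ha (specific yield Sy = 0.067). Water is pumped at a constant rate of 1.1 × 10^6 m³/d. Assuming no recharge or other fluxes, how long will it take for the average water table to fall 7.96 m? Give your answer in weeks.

A = 16300 ha = 1.63 × 10^8 m²
ΔV = Sy × A × Δh = 0.067 × 1.63 × 10^8 × 7.96 = 8.693 × 10^7 m³
t = ΔV / Q = 8.693 × 10^7 m³ / 1.1 × 10^6 m³/d = 79.03 d
t = 79.03 d ≈ 11.29 weeks

t ≈ 11.3 weeks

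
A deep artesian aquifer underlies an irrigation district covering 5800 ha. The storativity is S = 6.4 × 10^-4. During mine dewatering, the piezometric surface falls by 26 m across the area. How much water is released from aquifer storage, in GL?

ΔV ≈ 0.965 GL

A = 5800 ha = 5.8 × 10^7 m²
ΔV = S × A × Δh = 6.4 × 10^-4 × 5.8 × 10^7 m² × 26 m = 9.651 × 10^5 m³
ΔV = 9.651 × 10^5 m³ = 0.9651 GL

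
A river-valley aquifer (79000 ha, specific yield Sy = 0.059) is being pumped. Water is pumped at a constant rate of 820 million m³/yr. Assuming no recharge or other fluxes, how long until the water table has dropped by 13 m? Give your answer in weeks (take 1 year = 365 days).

t ≈ 38.5 weeks

A = 79000 ha = 7.9 × 10^8 m²
ΔV = Sy × A × Δh = 0.059 × 7.9 × 10^8 × 13 = 6.059 × 10^8 m³
Q = 820 million m³/yr = 2.247 × 10^6 m³/d
t = ΔV / Q = 6.059 × 10^8 m³ / 2.247 × 10^6 m³/d = 269.7 d
t = 269.7 d ≈ 38.53 weeks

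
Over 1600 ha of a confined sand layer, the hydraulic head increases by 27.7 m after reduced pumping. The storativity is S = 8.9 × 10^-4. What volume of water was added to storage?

A = 1600 ha = 1.6 × 10^7 m²
ΔV = S × A × Δh = 8.9 × 10^-4 × 1.6 × 10^7 m² × 27.7 m = 3.944 × 10^5 m³

ΔV ≈ 3.94 × 10^5 m³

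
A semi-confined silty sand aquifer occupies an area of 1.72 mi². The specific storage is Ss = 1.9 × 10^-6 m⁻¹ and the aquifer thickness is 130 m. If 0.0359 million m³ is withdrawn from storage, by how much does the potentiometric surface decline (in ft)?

Δh ≈ 107 ft

S = Ss × b = 1.9 × 10^-6 m⁻¹ × 130 m = 2.47 × 10^-4
A = 1.72 mi² = 4.455 × 10^6 m²
ΔV = 0.0359 million m³ = 35900 m³
Δh = ΔV / (S × A) = 35900 m³ / (2.47 × 10^-4 × 4.455 × 10^6 m²) = 32.63 m
Δh = 32.63 m = 107 ft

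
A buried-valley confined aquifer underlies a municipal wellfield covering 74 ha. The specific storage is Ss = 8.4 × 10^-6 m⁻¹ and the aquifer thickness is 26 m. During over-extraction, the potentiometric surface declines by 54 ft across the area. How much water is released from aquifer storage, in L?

ΔV ≈ 2.66 × 10^6 L

S = Ss × b = 8.4 × 10^-6 m⁻¹ × 26 m = 2.184 × 10^-4
A = 74 ha = 7.4 × 10^5 m²
Δh = 54 ft = 16.46 m
ΔV = S × A × Δh = 2.184 × 10^-4 × 7.4 × 10^5 m² × 16.46 m = 2660 m³
ΔV = 2660 m³ = 2.66 × 10^6 L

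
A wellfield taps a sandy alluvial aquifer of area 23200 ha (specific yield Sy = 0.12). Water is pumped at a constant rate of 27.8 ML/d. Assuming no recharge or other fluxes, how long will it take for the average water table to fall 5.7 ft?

t ≈ 1740 days

A = 23200 ha = 2.32 × 10^8 m²
Δh = 5.7 ft = 1.737 m
ΔV = Sy × A × Δh = 0.12 × 2.32 × 10^8 × 1.737 = 4.837 × 10^7 m³
Q = 27.8 ML/d = 27800 m³/d
t = ΔV / Q = 4.837 × 10^7 m³ / 27800 m³/d = 1740 d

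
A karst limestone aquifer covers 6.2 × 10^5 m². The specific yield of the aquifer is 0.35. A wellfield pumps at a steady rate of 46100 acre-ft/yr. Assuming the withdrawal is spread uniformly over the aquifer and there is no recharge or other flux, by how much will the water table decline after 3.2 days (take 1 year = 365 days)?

Q = 46100 acre-ft/yr = 1.558 × 10^5 m³/d
ΔV = Q × t = 1.558 × 10^5 m³/d × 3.2 d = 4.985 × 10^5 m³
Δh = ΔV / (Sy × A) = 4.985 × 10^5 / (0.35 × 6.2 × 10^5) = 2.297 m

Δh ≈ 2.3 m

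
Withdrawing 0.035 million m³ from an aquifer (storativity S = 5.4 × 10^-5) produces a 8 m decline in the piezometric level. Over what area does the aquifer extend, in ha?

ΔV = 0.035 million m³ = 35000 m³
A = ΔV / (S × Δh) = 35000 / (5.4 × 10^-5 × 8) = 8.102 × 10^7 m²
A = 8.102 × 10^7 m² = 8102 ha

A ≈ 8100 ha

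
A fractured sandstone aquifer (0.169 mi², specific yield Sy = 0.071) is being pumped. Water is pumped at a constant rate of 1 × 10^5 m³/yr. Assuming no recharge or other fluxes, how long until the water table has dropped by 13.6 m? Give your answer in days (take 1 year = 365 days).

A = 0.169 mi² = 4.377 × 10^5 m²
ΔV = Sy × A × Δh = 0.071 × 4.377 × 10^5 × 13.6 = 4.227 × 10^5 m³
Q = 1 × 10^5 m³/yr = 274 m³/d
t = ΔV / Q = 4.227 × 10^5 m³ / 274 m³/d = 1543 d

t ≈ 1540 days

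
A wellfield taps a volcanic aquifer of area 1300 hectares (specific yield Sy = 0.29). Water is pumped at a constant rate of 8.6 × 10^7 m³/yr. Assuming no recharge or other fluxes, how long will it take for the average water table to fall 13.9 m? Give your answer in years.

t ≈ 0.609 years

A = 1300 hectares = 1.3 × 10^7 m²
ΔV = Sy × A × Δh = 0.29 × 1.3 × 10^7 × 13.9 = 5.24 × 10^7 m³
Q = 8.6 × 10^7 m³/yr = 2.356 × 10^5 m³/d
t = ΔV / Q = 5.24 × 10^7 m³ / 2.356 × 10^5 m³/d = 222.4 d
t = 222.4 d ≈ 0.6093 years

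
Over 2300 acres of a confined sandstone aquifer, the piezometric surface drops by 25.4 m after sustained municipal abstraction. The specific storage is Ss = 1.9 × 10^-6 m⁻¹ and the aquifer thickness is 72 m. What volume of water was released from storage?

ΔV ≈ 32300 m³

S = Ss × b = 1.9 × 10^-6 m⁻¹ × 72 m = 1.368 × 10^-4
A = 2300 acres = 9.308 × 10^6 m²
ΔV = S × A × Δh = 1.368 × 10^-4 × 9.308 × 10^6 m² × 25.4 m = 32340 m³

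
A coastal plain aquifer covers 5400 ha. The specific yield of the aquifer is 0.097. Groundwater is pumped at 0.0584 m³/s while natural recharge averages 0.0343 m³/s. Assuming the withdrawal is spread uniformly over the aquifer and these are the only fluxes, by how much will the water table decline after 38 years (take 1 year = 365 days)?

Δh ≈ 5.51 m

A = 5400 ha = 5.4 × 10^7 m²
Net abstraction = 0.0584 − 0.0343 = 0.0241 m³/s
Q_net = 0.0241 m³/s = 2082 m³/d
t = 38 years = 13870 d
ΔV = Q × t = 2082 m³/d × 13870 d = 2.888 × 10^7 m³
Δh = ΔV / (Sy × A) = 2.888 × 10^7 / (0.097 × 5.4 × 10^7) = 5.514 m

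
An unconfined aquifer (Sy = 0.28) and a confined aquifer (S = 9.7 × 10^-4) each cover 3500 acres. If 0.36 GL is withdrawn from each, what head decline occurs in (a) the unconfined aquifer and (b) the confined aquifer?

Δh_u ≈ 0.0908 m; Δh_c ≈ 26.2 m

A = 3500 acres = 1.416 × 10^7 m²
ΔV = 0.36 GL = 3.6 × 10^5 m³
Unconfined: Δh_u = ΔV/(Sy·A) = 3.6 × 10^5/(0.28 × 1.416 × 10^7) = 0.09077 m
Confined: Δh_c = ΔV/(S·A) = 3.6 × 10^5/(9.7 × 10^-4 × 1.416 × 10^7) = 26.2 m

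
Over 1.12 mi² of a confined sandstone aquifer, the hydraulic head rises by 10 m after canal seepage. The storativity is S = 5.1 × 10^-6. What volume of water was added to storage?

ΔV ≈ 148 m³

A = 1.12 mi² = 2.901 × 10^6 m²
ΔV = S × A × Δh = 5.1 × 10^-6 × 2.901 × 10^6 m² × 10 m = 147.9 m³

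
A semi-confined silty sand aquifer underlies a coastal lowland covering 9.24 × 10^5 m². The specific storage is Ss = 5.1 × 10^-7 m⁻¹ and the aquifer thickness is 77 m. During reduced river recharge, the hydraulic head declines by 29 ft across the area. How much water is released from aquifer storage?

S = Ss × b = 5.1 × 10^-7 m⁻¹ × 77 m = 3.927 × 10^-5
Δh = 29 ft = 8.839 m
ΔV = S × A × Δh = 3.927 × 10^-5 × 9.24 × 10^5 m² × 8.839 m = 320.7 m³

ΔV ≈ 321 m³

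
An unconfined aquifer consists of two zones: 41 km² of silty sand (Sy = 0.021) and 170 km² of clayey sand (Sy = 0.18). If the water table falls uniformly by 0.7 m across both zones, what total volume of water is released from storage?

ΔV ≈ 2.2 × 10^7 m³

A₁ = 41 km² = 4.1 × 10^7 m²; A₂ = 170 km² = 1.7 × 10^8 m²
ΔV₁ = 0.021 × 4.1 × 10^7 × 0.7 = 6.027 × 10^5 m³
ΔV₂ = 0.18 × 1.7 × 10^8 × 0.7 = 2.142 × 10^7 m³
ΔV = ΔV₁ + ΔV₂ = 2.202 × 10^7 m³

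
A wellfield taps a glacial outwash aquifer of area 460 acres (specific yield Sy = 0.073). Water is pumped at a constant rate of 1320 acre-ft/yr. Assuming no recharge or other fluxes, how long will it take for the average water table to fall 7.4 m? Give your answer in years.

t ≈ 0.618 years

A = 460 acres = 1.862 × 10^6 m²
ΔV = Sy × A × Δh = 0.073 × 1.862 × 10^6 × 7.4 = 1.006 × 10^6 m³
Q = 1320 acre-ft/yr = 4461 m³/d
t = ΔV / Q = 1.006 × 10^6 m³ / 4461 m³/d = 225.4 d
t = 225.4 d ≈ 0.6176 years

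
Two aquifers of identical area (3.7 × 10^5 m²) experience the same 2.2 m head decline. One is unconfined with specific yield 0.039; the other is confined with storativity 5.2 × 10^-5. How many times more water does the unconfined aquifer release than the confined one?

Unconfined: ΔV_u = Sy × A × Δh = 0.039 × 3.7 × 10^5 × 2.2 = 31750 m³
Confined: ΔV_c = S × A × Δh = 5.2 × 10^-5 × 3.7 × 10^5 × 2.2 = 42.33 m³
Ratio = ΔV_u / ΔV_c = Sy / S = 0.039 / 5.2 × 10^-5 = 750

ΔV_u / ΔV_c ≈ 750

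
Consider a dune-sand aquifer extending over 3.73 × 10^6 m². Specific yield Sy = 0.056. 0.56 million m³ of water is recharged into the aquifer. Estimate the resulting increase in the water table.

ΔV = 0.56 million m³ = 5.6 × 10^5 m³
Δh = ΔV / (Sy × A) = 5.6 × 10^5 m³ / (0.056 × 3.73 × 10^6 m²) = 2.681 m

Δh ≈ 2.68 m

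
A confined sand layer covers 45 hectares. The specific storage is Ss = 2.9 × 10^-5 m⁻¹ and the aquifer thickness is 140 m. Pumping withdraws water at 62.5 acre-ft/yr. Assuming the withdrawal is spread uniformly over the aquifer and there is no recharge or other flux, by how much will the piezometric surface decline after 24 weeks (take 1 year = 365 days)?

S = Ss × b = 2.9 × 10^-5 m⁻¹ × 140 m = 4.06 × 10^-3
A = 45 hectares = 4.5 × 10^5 m²
Q = 62.5 acre-ft/yr = 211.2 m³/d
t = 24 weeks = 168 d
ΔV = Q × t = 211.2 m³/d × 168 d = 35480 m³
Δh = ΔV / (S × A) = 35480 / (0.00406 × 4.5 × 10^5) = 19.42 m

Δh ≈ 19.4 m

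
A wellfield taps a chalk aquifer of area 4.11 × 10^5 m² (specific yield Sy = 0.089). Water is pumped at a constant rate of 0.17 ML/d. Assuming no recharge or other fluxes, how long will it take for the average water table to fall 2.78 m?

t ≈ 598 days

ΔV = Sy × A × Δh = 0.089 × 4.11 × 10^5 × 2.78 = 1.017 × 10^5 m³
Q = 0.17 ML/d = 170 m³/d
t = ΔV / Q = 1.017 × 10^5 m³ / 170 m³/d = 598.2 d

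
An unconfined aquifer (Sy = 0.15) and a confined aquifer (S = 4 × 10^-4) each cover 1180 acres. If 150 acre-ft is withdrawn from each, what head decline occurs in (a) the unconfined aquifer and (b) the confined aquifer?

A = 1180 acres = 4.775 × 10^6 m²
ΔV = 150 acre-ft = 1.85 × 10^5 m³
Unconfined: Δh_u = ΔV/(Sy·A) = 1.85 × 10^5/(0.15 × 4.775 × 10^6) = 0.2583 m
Confined: Δh_c = ΔV/(S·A) = 1.85 × 10^5/(4 × 10^-4 × 4.775 × 10^6) = 96.86 m

Δh_u ≈ 0.258 m; Δh_c ≈ 96.9 m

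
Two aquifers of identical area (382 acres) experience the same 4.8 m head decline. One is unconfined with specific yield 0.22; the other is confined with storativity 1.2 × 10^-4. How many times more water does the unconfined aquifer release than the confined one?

A = 382 acres = 1.546 × 10^6 m²
Unconfined: ΔV_u = Sy × A × Δh = 0.22 × 1.546 × 10^6 × 4.8 = 1.632 × 10^6 m³
Confined: ΔV_c = S × A × Δh = 1.2 × 10^-4 × 1.546 × 10^6 × 4.8 = 890.4 m³
Ratio = ΔV_u / ΔV_c = Sy / S = 0.22 / 1.2 × 10^-4 = 1833

ΔV_u / ΔV_c ≈ 1830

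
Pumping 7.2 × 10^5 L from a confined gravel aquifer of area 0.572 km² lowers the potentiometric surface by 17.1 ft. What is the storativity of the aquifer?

S ≈ 2.4 × 10^-4

A = 0.572 km² = 5.72 × 10^5 m²
Δh = 17.1 ft = 5.212 m
ΔV = 7.2 × 10^5 L = 720 m³
S = ΔV / (A × Δh) = 720 m³ / (5.72 × 10^5 m² × 5.212 m) = 2.415 × 10^-4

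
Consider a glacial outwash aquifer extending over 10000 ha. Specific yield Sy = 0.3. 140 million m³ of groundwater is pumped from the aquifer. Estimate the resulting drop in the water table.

Δh ≈ 4.67 m

A = 10000 ha = 1 × 10^8 m²
ΔV = 140 million m³ = 1.4 × 10^8 m³
Δh = ΔV / (Sy × A) = 1.4 × 10^8 m³ / (0.3 × 1 × 10^8 m²) = 4.667 m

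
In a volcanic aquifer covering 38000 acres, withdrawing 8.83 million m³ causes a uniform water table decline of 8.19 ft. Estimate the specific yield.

A = 38000 acres = 1.538 × 10^8 m²
Δh = 8.19 ft = 2.496 m
ΔV = 8.83 million m³ = 8.83 × 10^6 m³
Sy = ΔV / (A × Δh) = 8.83 × 10^6 m³ / (1.538 × 10^8 m² × 2.496 m) = 0.023

Sy ≈ 0.023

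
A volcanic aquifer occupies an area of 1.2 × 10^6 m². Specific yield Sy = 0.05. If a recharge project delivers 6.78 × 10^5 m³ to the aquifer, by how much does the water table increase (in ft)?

Δh ≈ 37.1 ft

Δh = ΔV / (Sy × A) = 6.78 × 10^5 m³ / (0.05 × 1.2 × 10^6 m²) = 11.3 m
Δh = 11.3 m = 37.07 ft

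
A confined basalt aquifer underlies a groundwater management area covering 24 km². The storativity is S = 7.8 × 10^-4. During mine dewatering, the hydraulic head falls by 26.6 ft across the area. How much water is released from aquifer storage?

ΔV ≈ 1.52 × 10^5 m³

A = 24 km² = 2.4 × 10^7 m²
Δh = 26.6 ft = 8.108 m
ΔV = S × A × Δh = 7.8 × 10^-4 × 2.4 × 10^7 m² × 8.108 m = 1.518 × 10^5 m³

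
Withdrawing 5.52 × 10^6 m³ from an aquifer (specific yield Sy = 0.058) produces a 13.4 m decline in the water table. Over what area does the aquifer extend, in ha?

A = ΔV / (Sy × Δh) = 5.52 × 10^6 / (0.058 × 13.4) = 7.102 × 10^6 m²
A = 7.102 × 10^6 m² = 710.2 ha

A ≈ 710 ha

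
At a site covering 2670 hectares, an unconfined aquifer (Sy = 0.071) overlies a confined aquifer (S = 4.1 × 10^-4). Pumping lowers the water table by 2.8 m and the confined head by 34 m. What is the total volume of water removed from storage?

ΔV ≈ 5.68 × 10^6 m³

A = 2670 hectares = 2.67 × 10^7 m²
Unconfined: ΔV_u = Sy × A × Δh_u = 0.071 × 2.67 × 10^7 × 2.8 = 5.308 × 10^6 m³
Confined: ΔV_c = S × A × Δh_c = 4.1 × 10^-4 × 2.67 × 10^7 × 34 = 3.722 × 10^5 m³
Total ΔV = 5.308 × 10^6 + 3.722 × 10^5 = 5.68 × 10^6 m³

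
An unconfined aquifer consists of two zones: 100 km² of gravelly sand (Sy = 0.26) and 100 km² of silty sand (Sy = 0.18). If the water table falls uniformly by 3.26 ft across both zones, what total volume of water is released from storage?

A₁ = 100 km² = 1 × 10^8 m²; A₂ = 100 km² = 1 × 10^8 m²
Δh = 3.26 ft = 0.9936 m
ΔV₁ = 0.26 × 1 × 10^8 × 0.9936 = 2.583 × 10^7 m³
ΔV₂ = 0.18 × 1 × 10^8 × 0.9936 = 1.789 × 10^7 m³
ΔV = ΔV₁ + ΔV₂ = 4.372 × 10^7 m³

ΔV ≈ 4.37 × 10^7 m³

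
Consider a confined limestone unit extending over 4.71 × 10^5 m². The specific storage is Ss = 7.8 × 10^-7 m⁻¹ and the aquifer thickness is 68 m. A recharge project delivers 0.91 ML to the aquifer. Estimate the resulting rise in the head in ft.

S = Ss × b = 7.8 × 10^-7 m⁻¹ × 68 m = 5.304 × 10^-5
ΔV = 0.91 ML = 910 m³
Δh = ΔV / (S × A) = 910 m³ / (5.304 × 10^-5 × 4.71 × 10^5 m²) = 36.43 m
Δh = 36.43 m = 119.5 ft

Δh ≈ 120 ft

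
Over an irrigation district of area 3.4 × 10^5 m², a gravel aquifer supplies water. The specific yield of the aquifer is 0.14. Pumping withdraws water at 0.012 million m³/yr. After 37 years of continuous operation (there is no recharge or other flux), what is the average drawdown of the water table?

Δh ≈ 9.33 m

Q = 0.012 million m³/yr = 32.88 m³/d
t = 37 years = 13500 d
ΔV = Q × t = 32.88 m³/d × 13500 d = 4.44 × 10^5 m³
Δh = ΔV / (Sy × A) = 4.44 × 10^5 / (0.14 × 3.4 × 10^5) = 9.328 m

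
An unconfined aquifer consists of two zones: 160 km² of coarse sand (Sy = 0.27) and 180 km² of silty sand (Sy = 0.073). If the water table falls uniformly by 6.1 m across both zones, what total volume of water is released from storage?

ΔV ≈ 3.44 × 10^8 m³

A₁ = 160 km² = 1.6 × 10^8 m²; A₂ = 180 km² = 1.8 × 10^8 m²
ΔV₁ = 0.27 × 1.6 × 10^8 × 6.1 = 2.635 × 10^8 m³
ΔV₂ = 0.073 × 1.8 × 10^8 × 6.1 = 8.015 × 10^7 m³
ΔV = ΔV₁ + ΔV₂ = 3.437 × 10^8 m³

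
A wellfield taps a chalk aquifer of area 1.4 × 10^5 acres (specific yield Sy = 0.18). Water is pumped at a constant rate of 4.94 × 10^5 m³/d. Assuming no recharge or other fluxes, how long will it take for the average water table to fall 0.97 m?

A = 1.4 × 10^5 acres = 5.666 × 10^8 m²
ΔV = Sy × A × Δh = 0.18 × 5.666 × 10^8 × 0.97 = 9.892 × 10^7 m³
t = ΔV / Q = 9.892 × 10^7 m³ / 4.94 × 10^5 m³/d = 200.2 d

t ≈ 200 days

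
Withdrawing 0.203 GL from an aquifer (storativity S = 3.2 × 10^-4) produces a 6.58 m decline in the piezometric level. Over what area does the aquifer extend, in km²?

ΔV = 0.203 GL = 2.03 × 10^5 m³
A = ΔV / (S × Δh) = 2.03 × 10^5 / (3.2 × 10^-4 × 6.58) = 9.641 × 10^7 m²
A = 9.641 × 10^7 m² = 96.41 km²

A ≈ 96.4 km²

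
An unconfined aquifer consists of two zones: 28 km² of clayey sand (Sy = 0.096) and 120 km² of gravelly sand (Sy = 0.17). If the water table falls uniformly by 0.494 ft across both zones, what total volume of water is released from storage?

A₁ = 28 km² = 2.8 × 10^7 m²; A₂ = 120 km² = 1.2 × 10^8 m²
Δh = 0.494 ft = 0.1506 m
ΔV₁ = 0.096 × 2.8 × 10^7 × 0.1506 = 4.047 × 10^5 m³
ΔV₂ = 0.17 × 1.2 × 10^8 × 0.1506 = 3.072 × 10^6 m³
ΔV = ΔV₁ + ΔV₂ = 3.476 × 10^6 m³

ΔV ≈ 3.48 × 10^6 m³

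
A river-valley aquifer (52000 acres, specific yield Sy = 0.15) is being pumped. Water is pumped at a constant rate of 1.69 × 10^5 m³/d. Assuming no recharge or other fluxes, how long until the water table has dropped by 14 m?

t ≈ 2610 days

A = 52000 acres = 2.104 × 10^8 m²
ΔV = Sy × A × Δh = 0.15 × 2.104 × 10^8 × 14 = 4.419 × 10^8 m³
t = ΔV / Q = 4.419 × 10^8 m³ / 1.69 × 10^5 m³/d = 2615 d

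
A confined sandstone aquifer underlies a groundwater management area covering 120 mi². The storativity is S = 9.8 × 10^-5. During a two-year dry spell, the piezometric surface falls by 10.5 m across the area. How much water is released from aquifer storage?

ΔV ≈ 3.2 × 10^5 m³

A = 120 mi² = 3.108 × 10^8 m²
ΔV = S × A × Δh = 9.8 × 10^-5 × 3.108 × 10^8 m² × 10.5 m = 3.198 × 10^5 m³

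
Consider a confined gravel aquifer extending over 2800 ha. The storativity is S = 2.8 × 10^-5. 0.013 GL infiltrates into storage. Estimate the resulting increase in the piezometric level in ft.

Δh ≈ 54.4 ft

A = 2800 ha = 2.8 × 10^7 m²
ΔV = 0.013 GL = 13000 m³
Δh = ΔV / (S × A) = 13000 m³ / (2.8 × 10^-5 × 2.8 × 10^7 m²) = 16.58 m
Δh = 16.58 m = 54.4 ft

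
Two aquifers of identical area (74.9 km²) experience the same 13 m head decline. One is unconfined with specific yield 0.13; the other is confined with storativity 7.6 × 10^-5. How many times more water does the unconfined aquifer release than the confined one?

A = 74.9 km² = 7.49 × 10^7 m²
Unconfined: ΔV_u = Sy × A × Δh = 0.13 × 7.49 × 10^7 × 13 = 1.266 × 10^8 m³
Confined: ΔV_c = S × A × Δh = 7.6 × 10^-5 × 7.49 × 10^7 × 13 = 74000 m³
Ratio = ΔV_u / ΔV_c = Sy / S = 0.13 / 7.6 × 10^-5 = 1711

ΔV_u / ΔV_c ≈ 1710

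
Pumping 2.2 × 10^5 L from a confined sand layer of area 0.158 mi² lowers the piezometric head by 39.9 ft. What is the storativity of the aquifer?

A = 0.158 mi² = 4.092 × 10^5 m²
Δh = 39.9 ft = 12.16 m
ΔV = 2.2 × 10^5 L = 220 m³
S = ΔV / (A × Δh) = 220 m³ / (4.092 × 10^5 m² × 12.16 m) = 4.421 × 10^-5

S ≈ 4.4 × 10^-5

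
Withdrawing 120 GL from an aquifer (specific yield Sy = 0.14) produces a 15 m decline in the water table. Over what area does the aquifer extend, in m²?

A ≈ 5.71 × 10^7 m²

ΔV = 120 GL = 1.2 × 10^8 m³
A = ΔV / (Sy × Δh) = 1.2 × 10^8 / (0.14 × 15) = 5.714 × 10^7 m²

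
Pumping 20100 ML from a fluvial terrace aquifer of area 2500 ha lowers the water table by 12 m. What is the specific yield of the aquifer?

A = 2500 ha = 2.5 × 10^7 m²
ΔV = 20100 ML = 2.01 × 10^7 m³
Sy = ΔV / (A × Δh) = 2.01 × 10^7 m³ / (2.5 × 10^7 m² × 12 m) = 0.067

Sy ≈ 0.067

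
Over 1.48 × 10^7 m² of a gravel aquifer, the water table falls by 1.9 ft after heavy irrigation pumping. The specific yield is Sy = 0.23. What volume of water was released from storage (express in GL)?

Δh = 1.9 ft = 0.5791 m
ΔV = Sy × A × Δh = 0.23 × 1.48 × 10^7 m² × 0.5791 m = 1.971 × 10^6 m³
ΔV = 1.971 × 10^6 m³ = 1.971 GL

ΔV ≈ 1.97 GL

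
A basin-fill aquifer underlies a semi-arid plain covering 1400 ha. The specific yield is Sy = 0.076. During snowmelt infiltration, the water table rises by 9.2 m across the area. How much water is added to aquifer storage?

A = 1400 ha = 1.4 × 10^7 m²
ΔV = Sy × A × Δh = 0.076 × 1.4 × 10^7 m² × 9.2 m = 9.789 × 10^6 m³

ΔV ≈ 9.79 × 10^6 m³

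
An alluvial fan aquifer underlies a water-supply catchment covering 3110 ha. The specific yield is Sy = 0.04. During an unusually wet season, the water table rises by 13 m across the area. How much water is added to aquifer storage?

A = 3110 ha = 3.11 × 10^7 m²
ΔV = Sy × A × Δh = 0.04 × 3.11 × 10^7 m² × 13 m = 1.617 × 10^7 m³

ΔV ≈ 1.62 × 10^7 m³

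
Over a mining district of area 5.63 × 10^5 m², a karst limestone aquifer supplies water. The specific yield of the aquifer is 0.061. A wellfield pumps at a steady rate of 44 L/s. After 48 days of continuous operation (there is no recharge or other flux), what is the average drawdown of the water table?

Δh ≈ 5.31 m

Q = 44 L/s = 3802 m³/d
ΔV = Q × t = 3802 m³/d × 48 d = 1.825 × 10^5 m³
Δh = ΔV / (Sy × A) = 1.825 × 10^5 / (0.061 × 5.63 × 10^5) = 5.313 m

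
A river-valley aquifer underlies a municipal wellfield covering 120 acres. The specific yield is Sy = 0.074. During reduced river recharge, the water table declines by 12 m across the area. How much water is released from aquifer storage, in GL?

ΔV ≈ 0.431 GL

A = 120 acres = 4.856 × 10^5 m²
ΔV = Sy × A × Δh = 0.074 × 4.856 × 10^5 m² × 12 m = 4.312 × 10^5 m³
ΔV = 4.312 × 10^5 m³ = 0.4312 GL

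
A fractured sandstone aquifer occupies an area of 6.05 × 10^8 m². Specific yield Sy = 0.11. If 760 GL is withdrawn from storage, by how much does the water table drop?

Δh ≈ 11.4 m

ΔV = 760 GL = 7.6 × 10^8 m³
Δh = ΔV / (Sy × A) = 7.6 × 10^8 m³ / (0.11 × 6.05 × 10^8 m²) = 11.42 m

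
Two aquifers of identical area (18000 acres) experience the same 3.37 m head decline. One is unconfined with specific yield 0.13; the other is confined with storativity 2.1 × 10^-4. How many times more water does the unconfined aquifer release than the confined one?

ΔV_u / ΔV_c ≈ 619

A = 18000 acres = 7.284 × 10^7 m²
Unconfined: ΔV_u = Sy × A × Δh = 0.13 × 7.284 × 10^7 × 3.37 = 3.191 × 10^7 m³
Confined: ΔV_c = S × A × Δh = 2.1 × 10^-4 × 7.284 × 10^7 × 3.37 = 51550 m³
Ratio = ΔV_u / ΔV_c = Sy / S = 0.13 / 2.1 × 10^-4 = 619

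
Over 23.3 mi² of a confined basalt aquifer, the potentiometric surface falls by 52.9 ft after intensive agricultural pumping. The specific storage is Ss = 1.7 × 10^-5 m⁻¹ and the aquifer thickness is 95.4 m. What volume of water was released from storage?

S = Ss × b = 1.7 × 10^-5 m⁻¹ × 95.4 m = 1.622 × 10^-3
A = 23.3 mi² = 6.035 × 10^7 m²
Δh = 52.9 ft = 16.12 m
ΔV = S × A × Δh = 0.001622 × 6.035 × 10^7 m² × 16.12 m = 1.578 × 10^6 m³

ΔV ≈ 1.58 × 10^6 m³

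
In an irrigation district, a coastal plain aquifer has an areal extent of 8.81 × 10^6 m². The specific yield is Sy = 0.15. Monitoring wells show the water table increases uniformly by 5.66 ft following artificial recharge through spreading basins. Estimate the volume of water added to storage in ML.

ΔV ≈ 2280 ML

Δh = 5.66 ft = 1.725 m
ΔV = Sy × A × Δh = 0.15 × 8.81 × 10^6 m² × 1.725 m = 2.28 × 10^6 m³
ΔV = 2.28 × 10^6 m³ = 2280 ML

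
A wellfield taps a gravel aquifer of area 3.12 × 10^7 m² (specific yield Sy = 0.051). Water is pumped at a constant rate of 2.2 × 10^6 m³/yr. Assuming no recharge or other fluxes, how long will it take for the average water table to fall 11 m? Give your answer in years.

t ≈ 7.96 years

ΔV = Sy × A × Δh = 0.051 × 3.12 × 10^7 × 11 = 1.75 × 10^7 m³
Q = 2.2 × 10^6 m³/yr = 6027 m³/d
t = ΔV / Q = 1.75 × 10^7 m³ / 6027 m³/d = 2904 d
t = 2904 d ≈ 7.956 years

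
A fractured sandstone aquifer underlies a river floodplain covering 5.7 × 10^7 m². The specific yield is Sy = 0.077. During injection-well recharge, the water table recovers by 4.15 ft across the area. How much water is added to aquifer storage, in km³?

Δh = 4.15 ft = 1.265 m
ΔV = Sy × A × Δh = 0.077 × 5.7 × 10^7 m² × 1.265 m = 5.552 × 10^6 m³
ΔV = 5.552 × 10^6 m³ = 0.005552 km³

ΔV ≈ 0.00555 km³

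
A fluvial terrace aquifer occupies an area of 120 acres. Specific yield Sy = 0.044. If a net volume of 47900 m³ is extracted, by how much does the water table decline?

A = 120 acres = 4.856 × 10^5 m²
Δh = ΔV / (Sy × A) = 47900 m³ / (0.044 × 4.856 × 10^5 m²) = 2.242 m

Δh ≈ 2.24 m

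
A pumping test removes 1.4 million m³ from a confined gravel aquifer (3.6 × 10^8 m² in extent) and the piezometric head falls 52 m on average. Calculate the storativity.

ΔV = 1.4 million m³ = 1.4 × 10^6 m³
S = ΔV / (A × Δh) = 1.4 × 10^6 m³ / (3.6 × 10^8 m² × 52 m) = 7.479 × 10^-5

S ≈ 7.5 × 10^-5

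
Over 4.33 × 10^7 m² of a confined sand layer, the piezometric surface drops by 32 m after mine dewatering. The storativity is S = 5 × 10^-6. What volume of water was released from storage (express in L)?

ΔV = S × A × Δh = 5 × 10^-6 × 4.33 × 10^7 m² × 32 m = 6928 m³
ΔV = 6928 m³ = 6.928 × 10^6 L

ΔV ≈ 6.93 × 10^6 L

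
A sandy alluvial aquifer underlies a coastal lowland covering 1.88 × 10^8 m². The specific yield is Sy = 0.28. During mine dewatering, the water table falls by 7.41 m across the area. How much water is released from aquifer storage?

ΔV = Sy × A × Δh = 0.28 × 1.88 × 10^8 m² × 7.41 m = 3.901 × 10^8 m³

ΔV ≈ 3.9 × 10^8 m³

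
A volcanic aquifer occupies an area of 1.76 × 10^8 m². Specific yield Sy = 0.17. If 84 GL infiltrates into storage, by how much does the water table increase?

ΔV = 84 GL = 8.4 × 10^7 m³
Δh = ΔV / (Sy × A) = 8.4 × 10^7 m³ / (0.17 × 1.76 × 10^8 m²) = 2.807 m

Δh ≈ 2.81 m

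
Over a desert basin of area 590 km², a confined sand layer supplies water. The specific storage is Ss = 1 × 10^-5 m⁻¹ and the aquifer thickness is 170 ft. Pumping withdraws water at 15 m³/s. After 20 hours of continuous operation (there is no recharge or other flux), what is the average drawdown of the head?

b = 170 ft = 51.82 m
S = Ss × b = 1 × 10^-5 m⁻¹ × 51.82 m = 5.182 × 10^-4
A = 590 km² = 5.9 × 10^8 m²
Q = 15 m³/s = 1.296 × 10^6 m³/d
t = 20 hours = 0.8333 d
ΔV = Q × t = 1.296 × 10^6 m³/d × 0.8333 d = 1.08 × 10^6 m³
Δh = ΔV / (S × A) = 1.08 × 10^6 / (5.182 × 10^-4 × 5.9 × 10^8) = 3.533 m

Δh ≈ 3.53 m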